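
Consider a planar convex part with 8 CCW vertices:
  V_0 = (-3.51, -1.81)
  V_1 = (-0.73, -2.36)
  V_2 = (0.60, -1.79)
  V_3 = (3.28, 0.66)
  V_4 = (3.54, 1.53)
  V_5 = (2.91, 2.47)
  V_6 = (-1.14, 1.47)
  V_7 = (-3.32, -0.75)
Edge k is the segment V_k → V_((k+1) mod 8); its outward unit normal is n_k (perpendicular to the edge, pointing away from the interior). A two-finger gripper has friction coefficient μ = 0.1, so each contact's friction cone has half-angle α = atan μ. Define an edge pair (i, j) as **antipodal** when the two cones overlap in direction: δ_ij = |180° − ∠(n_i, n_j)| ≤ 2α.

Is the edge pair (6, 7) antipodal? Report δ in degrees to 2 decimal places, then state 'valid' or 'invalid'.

α = atan 0.1 = 5.71°;  2α = 11.42°
edge 6: e_6 = (-2.18, -2.22);  n_6 = (-0.7135, +0.7006)
edge 7: e_7 = (-0.19, -1.06);  n_7 = (-0.9843, +0.1764)
∠(n_6, n_7) = 34.32°
δ = |180° − 34.32°| = 145.68°
145.68° > 2α = 11.42°  →  invalid

δ = 145.68°, invalid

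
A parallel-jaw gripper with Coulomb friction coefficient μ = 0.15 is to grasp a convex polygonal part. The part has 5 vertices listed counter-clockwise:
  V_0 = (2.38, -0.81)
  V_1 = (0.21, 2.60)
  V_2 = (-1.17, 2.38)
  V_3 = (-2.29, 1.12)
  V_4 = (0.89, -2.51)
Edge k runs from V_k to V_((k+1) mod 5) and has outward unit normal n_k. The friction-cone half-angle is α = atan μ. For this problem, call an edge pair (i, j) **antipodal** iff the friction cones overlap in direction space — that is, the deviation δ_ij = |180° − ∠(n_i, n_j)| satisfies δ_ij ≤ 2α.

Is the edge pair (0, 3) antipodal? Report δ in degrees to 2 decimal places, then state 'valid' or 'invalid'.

δ = 8.75°, valid

α = atan 0.15 = 8.53°;  2α = 17.06°
edge 0: e_0 = (-2.17, +3.41);  n_0 = (+0.8437, +0.5369)
edge 3: e_3 = (+3.18, -3.63);  n_3 = (-0.7522, -0.6589)
∠(n_0, n_3) = 171.25°
δ = |180° − 171.25°| = 8.75°
8.75° ≤ 2α = 17.06°  →  valid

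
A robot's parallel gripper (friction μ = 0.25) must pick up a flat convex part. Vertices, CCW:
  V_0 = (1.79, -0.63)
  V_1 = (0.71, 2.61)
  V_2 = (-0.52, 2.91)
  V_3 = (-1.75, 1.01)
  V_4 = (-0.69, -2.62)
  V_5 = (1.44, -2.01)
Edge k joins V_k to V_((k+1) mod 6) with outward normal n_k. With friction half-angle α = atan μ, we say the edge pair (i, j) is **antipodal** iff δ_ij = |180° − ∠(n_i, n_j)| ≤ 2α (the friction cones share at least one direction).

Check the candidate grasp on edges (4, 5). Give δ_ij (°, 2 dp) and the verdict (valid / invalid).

δ = 120.21°, invalid

α = atan 0.25 = 14.04°;  2α = 28.07°
edge 4: e_4 = (+2.13, +0.61);  n_4 = (+0.2753, -0.9614)
edge 5: e_5 = (+0.35, +1.38);  n_5 = (+0.9693, -0.2458)
∠(n_4, n_5) = 59.79°
δ = |180° − 59.79°| = 120.21°
120.21° > 2α = 28.07°  →  invalid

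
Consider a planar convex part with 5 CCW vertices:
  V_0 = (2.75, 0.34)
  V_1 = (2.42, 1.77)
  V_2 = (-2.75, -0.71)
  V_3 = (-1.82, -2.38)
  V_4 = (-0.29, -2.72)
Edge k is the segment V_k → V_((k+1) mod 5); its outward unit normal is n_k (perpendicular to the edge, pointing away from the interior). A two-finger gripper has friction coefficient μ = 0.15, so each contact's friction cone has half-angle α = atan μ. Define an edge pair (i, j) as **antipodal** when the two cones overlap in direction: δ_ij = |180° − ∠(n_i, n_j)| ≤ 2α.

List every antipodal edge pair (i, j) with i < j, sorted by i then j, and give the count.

α = atan 0.15 = 8.53°;  2α = 17.06°
n_0 = (+0.9744, +0.2249)
n_1 = (-0.4325, +0.9016)
n_2 = (-0.8737, -0.4865)
n_3 = (-0.2169, -0.9762)
n_4 = (+0.7094, -0.7048)
  (0,1): δ = 77.37°  ·
  (0,2): δ = 16.12°  ✓
  (0,3): δ = 64.48°  ·
  (0,4): δ = 122.19°  ·
  (1,2): δ = 86.51°  ·
  (1,3): δ = 38.16°  ·
  (1,4): δ = 19.56°  ·
  (2,3): δ = 131.64°  ·
  (2,4): δ = 73.92°  ·
  (3,4): δ = 122.28°  ·
antipodal pairs: 1

count = 1; pairs: (0,2)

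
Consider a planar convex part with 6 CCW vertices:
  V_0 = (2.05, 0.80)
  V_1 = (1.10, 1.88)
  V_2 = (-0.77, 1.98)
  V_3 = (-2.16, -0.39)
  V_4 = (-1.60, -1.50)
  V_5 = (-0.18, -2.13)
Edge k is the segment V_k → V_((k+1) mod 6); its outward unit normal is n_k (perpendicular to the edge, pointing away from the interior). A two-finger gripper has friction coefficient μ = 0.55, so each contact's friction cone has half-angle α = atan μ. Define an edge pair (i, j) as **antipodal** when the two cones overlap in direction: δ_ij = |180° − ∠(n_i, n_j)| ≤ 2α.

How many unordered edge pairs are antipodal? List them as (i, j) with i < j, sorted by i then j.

α = atan 0.55 = 28.81°;  2α = 57.62°
n_0 = (+0.7509, +0.6605)
n_1 = (+0.0534, +0.9986)
n_2 = (-0.8626, +0.5059)
n_3 = (-0.8928, -0.4504)
n_4 = (-0.4055, -0.9141)
n_5 = (+0.7957, -0.6056)
  (0,1): δ = 134.40°  ·
  (0,2): δ = 71.73°  ·
  (0,3): δ = 14.56°  ✓
  (0,4): δ = 24.74°  ✓
  (0,5): δ = 101.39°  ·
  (1,2): δ = 117.33°  ·
  (1,3): δ = 60.17°  ·
  (1,4): δ = 20.86°  ✓
  (1,5): δ = 55.79°  ✓
  (2,3): δ = 122.84°  ·
  (2,4): δ = 83.53°  ·
  (2,5): δ = 6.88°  ✓
  (3,4): δ = 140.70°  ·
  (3,5): δ = 64.05°  ·
  (4,5): δ = 103.35°  ·
antipodal pairs: 5

count = 5; pairs: (0,3), (0,4), (1,4), (1,5), (2,5)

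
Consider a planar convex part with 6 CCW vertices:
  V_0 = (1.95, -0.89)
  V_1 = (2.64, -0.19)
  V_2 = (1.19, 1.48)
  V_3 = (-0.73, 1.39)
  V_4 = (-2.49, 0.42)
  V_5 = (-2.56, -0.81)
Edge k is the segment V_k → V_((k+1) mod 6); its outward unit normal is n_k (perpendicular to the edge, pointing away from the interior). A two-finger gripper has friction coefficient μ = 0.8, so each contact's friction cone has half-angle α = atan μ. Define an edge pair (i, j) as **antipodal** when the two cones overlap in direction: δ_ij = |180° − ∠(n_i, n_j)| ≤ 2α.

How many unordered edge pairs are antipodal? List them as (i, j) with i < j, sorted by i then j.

count = 7; pairs: (0,2), (0,3), (0,4), (1,4), (1,5), (2,5), (3,5)

α = atan 0.8 = 38.66°;  2α = 77.32°
n_0 = (+0.7122, -0.7020)
n_1 = (+0.7551, +0.6556)
n_2 = (-0.0468, +0.9989)
n_3 = (-0.4827, +0.8758)
n_4 = (-0.9984, +0.0568)
n_5 = (-0.0177, -0.9998)
  (0,1): δ = 94.45°  ·
  (0,2): δ = 42.73°  ✓
  (0,3): δ = 16.55°  ✓
  (0,4): δ = 41.33°  ✓
  (0,5): δ = 133.57°  ·
  (1,2): δ = 128.28°  ·
  (1,3): δ = 102.11°  ·
  (1,4): δ = 44.22°  ✓
  (1,5): δ = 48.02°  ✓
  (2,3): δ = 153.82°  ·
  (2,4): δ = 95.94°  ·
  (2,5): δ = 3.70°  ✓
  (3,4): δ = 122.12°  ·
  (3,5): δ = 29.88°  ✓
  (4,5): δ = 87.76°  ·
antipodal pairs: 7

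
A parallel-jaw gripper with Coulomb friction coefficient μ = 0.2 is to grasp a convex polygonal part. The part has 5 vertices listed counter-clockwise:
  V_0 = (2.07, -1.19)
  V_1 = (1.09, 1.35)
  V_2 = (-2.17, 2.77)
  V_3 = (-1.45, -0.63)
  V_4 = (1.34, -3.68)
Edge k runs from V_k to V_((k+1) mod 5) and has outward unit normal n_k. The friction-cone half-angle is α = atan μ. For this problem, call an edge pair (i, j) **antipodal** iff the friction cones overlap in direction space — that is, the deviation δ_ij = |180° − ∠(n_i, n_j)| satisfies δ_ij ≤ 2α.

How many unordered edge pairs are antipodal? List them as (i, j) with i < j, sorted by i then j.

count = 2; pairs: (0,2), (0,3)

α = atan 0.2 = 11.31°;  2α = 22.62°
n_0 = (+0.9330, +0.3600)
n_1 = (+0.3993, +0.9168)
n_2 = (-0.9783, -0.2072)
n_3 = (-0.7379, -0.6750)
n_4 = (+0.9596, -0.2813)
  (0,1): δ = 134.64°  ·
  (0,2): δ = 9.14°  ✓
  (0,3): δ = 21.35°  ✓
  (0,4): δ = 142.56°  ·
  (1,2): δ = 54.51°  ·
  (1,3): δ = 24.01°  ·
  (1,4): δ = 97.20°  ·
  (2,3): δ = 149.51°  ·
  (2,4): δ = 28.30°  ·
  (3,4): δ = 58.79°  ·
antipodal pairs: 2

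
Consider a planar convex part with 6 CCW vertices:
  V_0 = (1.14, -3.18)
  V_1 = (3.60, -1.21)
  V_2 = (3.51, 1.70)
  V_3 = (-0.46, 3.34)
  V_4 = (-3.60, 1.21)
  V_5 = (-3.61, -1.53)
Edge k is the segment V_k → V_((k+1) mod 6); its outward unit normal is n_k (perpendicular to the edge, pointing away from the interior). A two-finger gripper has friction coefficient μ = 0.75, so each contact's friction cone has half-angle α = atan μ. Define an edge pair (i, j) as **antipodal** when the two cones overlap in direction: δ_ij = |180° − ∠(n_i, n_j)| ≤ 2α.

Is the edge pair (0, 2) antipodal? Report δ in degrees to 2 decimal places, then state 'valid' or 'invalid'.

α = atan 0.75 = 36.87°;  2α = 73.74°
edge 0: e_0 = (+2.46, +1.97);  n_0 = (+0.6251, -0.7806)
edge 2: e_2 = (-3.97, +1.64);  n_2 = (+0.3818, +0.9242)
∠(n_0, n_2) = 118.87°
δ = |180° − 118.87°| = 61.13°
61.13° ≤ 2α = 73.74°  →  valid

δ = 61.13°, valid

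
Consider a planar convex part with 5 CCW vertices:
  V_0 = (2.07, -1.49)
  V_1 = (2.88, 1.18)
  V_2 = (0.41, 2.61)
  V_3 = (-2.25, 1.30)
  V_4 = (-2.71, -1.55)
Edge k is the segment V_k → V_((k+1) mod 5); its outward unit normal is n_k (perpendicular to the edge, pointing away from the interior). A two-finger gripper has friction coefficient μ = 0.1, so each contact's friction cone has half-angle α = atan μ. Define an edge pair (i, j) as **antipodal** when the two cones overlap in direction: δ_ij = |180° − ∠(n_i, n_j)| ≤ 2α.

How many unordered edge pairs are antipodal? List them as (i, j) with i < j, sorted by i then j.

α = atan 0.1 = 5.71°;  2α = 11.42°
n_0 = (+0.9569, -0.2903)
n_1 = (+0.5010, +0.8654)
n_2 = (-0.4418, +0.8971)
n_3 = (-0.9872, +0.1593)
n_4 = (+0.0126, -0.9999)
  (0,1): δ = 103.19°  ·
  (0,2): δ = 46.90°  ·
  (0,3): δ = 7.71°  ✓
  (0,4): δ = 107.60°  ·
  (1,2): δ = 123.71°  ·
  (1,3): δ = 69.10°  ·
  (1,4): δ = 30.79°  ·
  (2,3): δ = 125.39°  ·
  (2,4): δ = 25.50°  ·
  (3,4): δ = 80.11°  ·
antipodal pairs: 1

count = 1; pairs: (0,3)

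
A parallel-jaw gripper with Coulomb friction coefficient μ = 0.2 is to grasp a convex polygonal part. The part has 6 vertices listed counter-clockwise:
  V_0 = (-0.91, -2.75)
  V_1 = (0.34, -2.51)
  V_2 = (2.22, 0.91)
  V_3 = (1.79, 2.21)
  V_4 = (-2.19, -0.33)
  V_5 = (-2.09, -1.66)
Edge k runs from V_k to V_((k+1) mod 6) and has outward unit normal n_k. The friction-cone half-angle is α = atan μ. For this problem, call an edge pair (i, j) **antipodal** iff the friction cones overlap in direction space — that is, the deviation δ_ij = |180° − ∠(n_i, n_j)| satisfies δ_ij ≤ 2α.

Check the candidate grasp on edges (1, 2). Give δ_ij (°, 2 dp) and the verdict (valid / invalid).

δ = 132.90°, invalid

α = atan 0.2 = 11.31°;  2α = 22.62°
edge 1: e_1 = (+1.88, +3.42);  n_1 = (+0.8763, -0.4817)
edge 2: e_2 = (-0.43, +1.30);  n_2 = (+0.9494, +0.3140)
∠(n_1, n_2) = 47.10°
δ = |180° − 47.10°| = 132.90°
132.90° > 2α = 22.62°  →  invalid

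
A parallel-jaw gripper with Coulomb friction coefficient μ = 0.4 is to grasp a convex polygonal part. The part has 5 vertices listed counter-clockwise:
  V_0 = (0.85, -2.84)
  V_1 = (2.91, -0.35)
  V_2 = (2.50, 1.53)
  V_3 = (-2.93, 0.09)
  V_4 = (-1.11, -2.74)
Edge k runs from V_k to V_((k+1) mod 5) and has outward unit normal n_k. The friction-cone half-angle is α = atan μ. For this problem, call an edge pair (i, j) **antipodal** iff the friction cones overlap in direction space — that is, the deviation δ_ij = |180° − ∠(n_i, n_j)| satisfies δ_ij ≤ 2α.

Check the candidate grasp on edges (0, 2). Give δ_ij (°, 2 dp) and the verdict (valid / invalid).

δ = 35.55°, valid

α = atan 0.4 = 21.80°;  2α = 43.60°
edge 0: e_0 = (+2.06, +2.49);  n_0 = (+0.7705, -0.6374)
edge 2: e_2 = (-5.43, -1.44);  n_2 = (-0.2563, +0.9666)
∠(n_0, n_2) = 144.45°
δ = |180° − 144.45°| = 35.55°
35.55° ≤ 2α = 43.60°  →  valid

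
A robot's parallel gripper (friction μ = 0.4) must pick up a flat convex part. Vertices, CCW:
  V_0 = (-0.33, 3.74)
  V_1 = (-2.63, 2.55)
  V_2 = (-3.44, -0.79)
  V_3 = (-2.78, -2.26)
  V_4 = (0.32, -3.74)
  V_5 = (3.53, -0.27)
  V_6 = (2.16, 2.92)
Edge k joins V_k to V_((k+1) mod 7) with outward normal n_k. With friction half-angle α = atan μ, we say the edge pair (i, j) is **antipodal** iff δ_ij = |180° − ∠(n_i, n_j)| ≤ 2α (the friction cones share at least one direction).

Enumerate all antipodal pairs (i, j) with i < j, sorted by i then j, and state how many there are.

count = 6; pairs: (0,4), (1,4), (1,5), (2,5), (3,5), (3,6)

α = atan 0.4 = 21.80°;  2α = 43.60°
n_0 = (-0.4595, +0.8882)
n_1 = (-0.9718, +0.2357)
n_2 = (-0.9123, -0.4096)
n_3 = (-0.4308, -0.9024)
n_4 = (+0.7341, -0.6791)
n_5 = (+0.9188, +0.3946)
n_6 = (+0.3128, +0.9498)
  (0,1): δ = 130.99°  ·
  (0,2): δ = 93.18°  ·
  (0,3): δ = 52.88°  ·
  (0,4): δ = 19.87°  ✓
  (0,5): δ = 85.89°  ·
  (0,6): δ = 134.42°  ·
  (1,2): δ = 142.19°  ·
  (1,3): δ = 101.89°  ·
  (1,4): δ = 29.14°  ✓
  (1,5): δ = 36.87°  ✓
  (1,6): δ = 85.40°  ·
  (2,3): δ = 139.70°  ·
  (2,4): δ = 66.95°  ·
  (2,5): δ = 0.94°  ✓
  (2,6): δ = 47.59°  ·
  (3,4): δ = 107.25°  ·
  (3,5): δ = 41.24°  ✓
  (3,6): δ = 7.29°  ✓
  (4,5): δ = 113.99°  ·
  (4,6): δ = 65.46°  ·
  (5,6): δ = 131.47°  ·
antipodal pairs: 6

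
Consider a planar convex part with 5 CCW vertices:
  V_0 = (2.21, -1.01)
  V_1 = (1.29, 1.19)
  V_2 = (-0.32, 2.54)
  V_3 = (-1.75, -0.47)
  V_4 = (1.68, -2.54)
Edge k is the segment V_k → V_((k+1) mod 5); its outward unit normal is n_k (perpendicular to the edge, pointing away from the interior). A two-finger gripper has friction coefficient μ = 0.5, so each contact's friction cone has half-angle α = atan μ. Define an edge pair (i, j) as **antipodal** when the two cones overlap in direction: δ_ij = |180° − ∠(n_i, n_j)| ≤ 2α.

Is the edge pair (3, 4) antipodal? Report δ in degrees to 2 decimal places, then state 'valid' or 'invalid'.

δ = 78.00°, invalid

α = atan 0.5 = 26.57°;  2α = 53.13°
edge 3: e_3 = (+3.43, -2.07);  n_3 = (-0.5167, -0.8562)
edge 4: e_4 = (+0.53, +1.53);  n_4 = (+0.9449, -0.3273)
∠(n_3, n_4) = 102.00°
δ = |180° − 102.00°| = 78.00°
78.00° > 2α = 53.13°  →  invalid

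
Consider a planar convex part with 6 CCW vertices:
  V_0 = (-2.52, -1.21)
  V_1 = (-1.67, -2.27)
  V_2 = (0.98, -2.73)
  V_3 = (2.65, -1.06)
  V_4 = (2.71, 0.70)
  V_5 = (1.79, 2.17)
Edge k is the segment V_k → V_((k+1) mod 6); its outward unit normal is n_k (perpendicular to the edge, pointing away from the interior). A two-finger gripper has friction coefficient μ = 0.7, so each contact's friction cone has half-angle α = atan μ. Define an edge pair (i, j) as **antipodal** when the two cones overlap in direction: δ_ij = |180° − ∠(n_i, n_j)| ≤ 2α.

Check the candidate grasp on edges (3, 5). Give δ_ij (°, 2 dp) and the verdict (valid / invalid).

δ = 49.94°, valid

α = atan 0.7 = 34.99°;  2α = 69.98°
edge 3: e_3 = (+0.06, +1.76);  n_3 = (+0.9994, -0.0341)
edge 5: e_5 = (-4.31, -3.38);  n_5 = (-0.6171, +0.7869)
∠(n_3, n_5) = 130.06°
δ = |180° − 130.06°| = 49.94°
49.94° ≤ 2α = 69.98°  →  valid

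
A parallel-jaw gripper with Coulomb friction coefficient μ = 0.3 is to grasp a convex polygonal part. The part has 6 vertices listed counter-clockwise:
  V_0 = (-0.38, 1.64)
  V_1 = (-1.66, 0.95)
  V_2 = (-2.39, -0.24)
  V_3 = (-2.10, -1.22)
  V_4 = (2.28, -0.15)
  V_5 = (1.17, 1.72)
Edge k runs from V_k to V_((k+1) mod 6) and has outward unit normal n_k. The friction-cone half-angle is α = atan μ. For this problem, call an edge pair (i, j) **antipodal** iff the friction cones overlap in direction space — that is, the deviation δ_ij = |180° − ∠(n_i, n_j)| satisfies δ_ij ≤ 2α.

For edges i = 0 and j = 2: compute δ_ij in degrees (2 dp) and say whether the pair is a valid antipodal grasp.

α = atan 0.3 = 16.70°;  2α = 33.40°
edge 0: e_0 = (-1.28, -0.69);  n_0 = (-0.4745, +0.8803)
edge 2: e_2 = (+0.29, -0.98);  n_2 = (-0.9589, -0.2838)
∠(n_0, n_2) = 78.16°
δ = |180° − 78.16°| = 101.84°
101.84° > 2α = 33.40°  →  invalid

δ = 101.84°, invalid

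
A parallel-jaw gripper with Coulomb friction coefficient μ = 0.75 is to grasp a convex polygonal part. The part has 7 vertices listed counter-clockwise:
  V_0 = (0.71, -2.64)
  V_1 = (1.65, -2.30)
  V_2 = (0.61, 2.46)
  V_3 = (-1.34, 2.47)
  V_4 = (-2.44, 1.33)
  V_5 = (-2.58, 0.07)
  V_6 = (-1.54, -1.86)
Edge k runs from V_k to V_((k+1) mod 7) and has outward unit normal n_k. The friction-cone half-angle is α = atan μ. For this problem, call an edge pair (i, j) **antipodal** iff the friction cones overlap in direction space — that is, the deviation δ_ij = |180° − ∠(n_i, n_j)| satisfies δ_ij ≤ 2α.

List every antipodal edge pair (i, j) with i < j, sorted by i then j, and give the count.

α = atan 0.75 = 36.87°;  2α = 73.74°
n_0 = (+0.3401, -0.9404)
n_1 = (+0.9770, +0.2135)
n_2 = (+0.0051, +1.0000)
n_3 = (-0.7196, +0.6944)
n_4 = (-0.9939, +0.1104)
n_5 = (-0.8803, -0.4744)
n_6 = (-0.3275, -0.9448)
  (0,1): δ = 97.56°  ·
  (0,2): δ = 20.18°  ✓
  (0,3): δ = 26.14°  ✓
  (0,4): δ = 63.77°  ✓
  (0,5): δ = 98.43°  ·
  (0,6): δ = 141.00°  ·
  (1,2): δ = 102.62°  ·
  (1,3): δ = 56.30°  ✓
  (1,4): δ = 18.66°  ✓
  (1,5): δ = 15.99°  ✓
  (1,6): δ = 58.56°  ✓
  (2,3): δ = 133.68°  ·
  (2,4): δ = 96.05°  ·
  (2,5): δ = 61.39°  ✓
  (2,6): δ = 18.83°  ✓
  (3,4): δ = 142.36°  ·
  (3,5): δ = 107.70°  ·
  (3,6): δ = 65.14°  ✓
  (4,5): δ = 145.34°  ·
  (4,6): δ = 102.78°  ·
  (5,6): δ = 137.44°  ·
antipodal pairs: 10

count = 10; pairs: (0,2), (0,3), (0,4), (1,3), (1,4), (1,5), (1,6), (2,5), (2,6), (3,6)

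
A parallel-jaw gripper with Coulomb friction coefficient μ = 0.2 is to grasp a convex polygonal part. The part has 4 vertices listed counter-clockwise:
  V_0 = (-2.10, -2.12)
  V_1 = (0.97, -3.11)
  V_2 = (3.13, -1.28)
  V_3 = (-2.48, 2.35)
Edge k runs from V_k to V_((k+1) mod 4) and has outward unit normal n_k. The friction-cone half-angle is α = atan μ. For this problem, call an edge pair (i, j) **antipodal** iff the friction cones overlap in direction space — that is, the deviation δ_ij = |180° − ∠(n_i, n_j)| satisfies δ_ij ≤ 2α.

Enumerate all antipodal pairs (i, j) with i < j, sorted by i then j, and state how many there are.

α = atan 0.2 = 11.31°;  2α = 22.62°
n_0 = (-0.3069, -0.9517)
n_1 = (+0.6464, -0.7630)
n_2 = (+0.5433, +0.8396)
n_3 = (-0.9964, -0.0847)
  (0,1): δ = 121.85°  ·
  (0,2): δ = 15.03°  ✓
  (0,3): δ = 112.73°  ·
  (1,2): δ = 73.18°  ·
  (1,3): δ = 54.59°  ·
  (2,3): δ = 52.24°  ·
antipodal pairs: 1

count = 1; pairs: (0,2)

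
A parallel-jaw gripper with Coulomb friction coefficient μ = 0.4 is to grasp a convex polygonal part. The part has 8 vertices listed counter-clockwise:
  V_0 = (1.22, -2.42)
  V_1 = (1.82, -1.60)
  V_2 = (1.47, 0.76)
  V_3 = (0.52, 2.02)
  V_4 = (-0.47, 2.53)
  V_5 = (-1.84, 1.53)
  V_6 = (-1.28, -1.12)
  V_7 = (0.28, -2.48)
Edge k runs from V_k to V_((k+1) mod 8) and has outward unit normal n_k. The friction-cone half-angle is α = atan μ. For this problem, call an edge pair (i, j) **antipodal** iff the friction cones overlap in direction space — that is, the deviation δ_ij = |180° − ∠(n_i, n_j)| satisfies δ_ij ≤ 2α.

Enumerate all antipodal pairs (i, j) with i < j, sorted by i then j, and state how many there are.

α = atan 0.4 = 21.80°;  2α = 43.60°
n_0 = (+0.8070, -0.5905)
n_1 = (+0.9892, +0.1467)
n_2 = (+0.7985, +0.6020)
n_3 = (+0.4580, +0.8890)
n_4 = (-0.5896, +0.8077)
n_5 = (-0.9784, -0.2068)
n_6 = (-0.6571, -0.7538)
n_7 = (+0.0637, -0.9980)
  (0,1): δ = 135.37°  ·
  (0,2): δ = 106.79°  ·
  (0,3): δ = 81.06°  ·
  (0,4): δ = 17.68°  ✓
  (0,5): δ = 48.13°  ·
  (0,6): δ = 85.11°  ·
  (0,7): δ = 129.85°  ·
  (1,2): δ = 151.42°  ·
  (1,3): δ = 125.69°  ·
  (1,4): δ = 62.31°  ·
  (1,5): δ = 3.50°  ✓
  (1,6): δ = 40.48°  ✓
  (1,7): δ = 85.22°  ·
  (2,3): δ = 154.27°  ·
  (2,4): δ = 90.89°  ·
  (2,5): δ = 25.08°  ✓
  (2,6): δ = 11.90°  ✓
  (2,7): δ = 56.64°  ·
  (3,4): δ = 116.62°  ·
  (3,5): δ = 50.81°  ·
  (3,6): δ = 13.83°  ✓
  (3,7): δ = 30.91°  ✓
  (4,5): δ = 114.19°  ·
  (4,6): δ = 77.21°  ·
  (4,7): δ = 32.47°  ✓
  (5,6): δ = 143.01°  ·
  (5,7): δ = 98.28°  ·
  (6,7): δ = 135.27°  ·
antipodal pairs: 8

count = 8; pairs: (0,4), (1,5), (1,6), (2,5), (2,6), (3,6), (3,7), (4,7)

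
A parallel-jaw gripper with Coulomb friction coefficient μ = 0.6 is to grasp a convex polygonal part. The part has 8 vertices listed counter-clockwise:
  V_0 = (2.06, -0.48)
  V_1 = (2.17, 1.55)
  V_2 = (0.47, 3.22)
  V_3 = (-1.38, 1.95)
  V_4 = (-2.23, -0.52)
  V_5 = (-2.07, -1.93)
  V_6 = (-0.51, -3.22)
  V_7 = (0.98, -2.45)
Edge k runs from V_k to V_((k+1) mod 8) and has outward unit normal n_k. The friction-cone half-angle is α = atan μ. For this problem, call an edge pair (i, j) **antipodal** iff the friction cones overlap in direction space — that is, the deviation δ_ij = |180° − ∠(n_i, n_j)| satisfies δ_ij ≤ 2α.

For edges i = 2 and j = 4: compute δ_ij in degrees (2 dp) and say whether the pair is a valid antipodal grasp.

α = atan 0.6 = 30.96°;  2α = 61.93°
edge 2: e_2 = (-1.85, -1.27);  n_2 = (-0.5660, +0.8244)
edge 4: e_4 = (+0.16, -1.41);  n_4 = (-0.9936, -0.1128)
∠(n_2, n_4) = 62.00°
δ = |180° − 62.00°| = 118.00°
118.00° > 2α = 61.93°  →  invalid

δ = 118.00°, invalid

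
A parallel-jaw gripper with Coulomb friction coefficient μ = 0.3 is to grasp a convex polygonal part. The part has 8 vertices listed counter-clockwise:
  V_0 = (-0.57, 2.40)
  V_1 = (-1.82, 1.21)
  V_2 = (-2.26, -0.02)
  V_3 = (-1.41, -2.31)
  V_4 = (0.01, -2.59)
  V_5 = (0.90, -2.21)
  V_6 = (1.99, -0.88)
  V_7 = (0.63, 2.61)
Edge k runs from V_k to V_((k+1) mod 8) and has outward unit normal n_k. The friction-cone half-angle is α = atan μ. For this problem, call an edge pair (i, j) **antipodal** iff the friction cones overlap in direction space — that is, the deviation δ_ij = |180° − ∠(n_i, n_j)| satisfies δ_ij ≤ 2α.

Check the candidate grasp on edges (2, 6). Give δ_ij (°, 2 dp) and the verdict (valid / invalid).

α = atan 0.3 = 16.70°;  2α = 33.40°
edge 2: e_2 = (+0.85, -2.29);  n_2 = (-0.9375, -0.3480)
edge 6: e_6 = (-1.36, +3.49);  n_6 = (+0.9318, +0.3631)
∠(n_2, n_6) = 179.07°
δ = |180° − 179.07°| = 0.93°
0.93° ≤ 2α = 33.40°  →  valid

δ = 0.93°, valid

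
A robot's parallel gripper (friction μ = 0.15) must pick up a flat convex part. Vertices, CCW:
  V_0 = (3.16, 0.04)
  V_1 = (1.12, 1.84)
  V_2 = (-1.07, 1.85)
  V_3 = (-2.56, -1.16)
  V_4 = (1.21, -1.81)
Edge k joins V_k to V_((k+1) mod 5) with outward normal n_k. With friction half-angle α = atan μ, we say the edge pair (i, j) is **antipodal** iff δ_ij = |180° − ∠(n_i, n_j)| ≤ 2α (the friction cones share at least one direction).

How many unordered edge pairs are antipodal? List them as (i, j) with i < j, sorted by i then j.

α = atan 0.15 = 8.53°;  2α = 17.06°
n_0 = (+0.6616, +0.7498)
n_1 = (+0.0046, +1.0000)
n_2 = (-0.8962, +0.4436)
n_3 = (-0.1699, -0.9855)
n_4 = (+0.6883, -0.7255)
  (0,1): δ = 138.84°  ·
  (0,2): δ = 74.91°  ·
  (0,3): δ = 31.64°  ·
  (0,4): δ = 84.92°  ·
  (1,2): δ = 116.07°  ·
  (1,3): δ = 9.52°  ✓
  (1,4): δ = 43.75°  ·
  (2,3): δ = 73.45°  ·
  (2,4): δ = 20.17°  ·
  (3,4): δ = 126.73°  ·
antipodal pairs: 1

count = 1; pairs: (1,3)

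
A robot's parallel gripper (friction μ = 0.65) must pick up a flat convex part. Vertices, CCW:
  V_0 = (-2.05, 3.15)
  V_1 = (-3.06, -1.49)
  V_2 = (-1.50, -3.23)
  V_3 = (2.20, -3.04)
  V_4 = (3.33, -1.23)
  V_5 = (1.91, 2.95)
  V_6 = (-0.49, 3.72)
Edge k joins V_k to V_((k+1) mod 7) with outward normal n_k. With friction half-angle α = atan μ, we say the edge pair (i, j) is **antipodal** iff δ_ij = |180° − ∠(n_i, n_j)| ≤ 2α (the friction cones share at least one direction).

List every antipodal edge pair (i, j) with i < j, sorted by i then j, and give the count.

count = 7; pairs: (0,3), (0,4), (1,4), (1,5), (2,5), (2,6), (3,6)

α = atan 0.65 = 33.02°;  2α = 66.05°
n_0 = (-0.9771, +0.2127)
n_1 = (-0.7446, -0.6675)
n_2 = (+0.0513, -0.9987)
n_3 = (+0.8483, -0.5296)
n_4 = (+0.9469, +0.3217)
n_5 = (+0.3055, +0.9522)
n_6 = (-0.3432, +0.9393)
  (0,1): δ = 125.84°  ·
  (0,2): δ = 74.78°  ·
  (0,3): δ = 19.70°  ✓
  (0,4): δ = 31.04°  ✓
  (0,5): δ = 84.49°  ·
  (0,6): δ = 122.35°  ·
  (1,2): δ = 128.94°  ·
  (1,3): δ = 73.85°  ·
  (1,4): δ = 23.11°  ✓
  (1,5): δ = 30.33°  ✓
  (1,6): δ = 68.19°  ·
  (2,3): δ = 124.92°  ·
  (2,4): δ = 74.18°  ·
  (2,5): δ = 20.73°  ✓
  (2,6): δ = 17.13°  ✓
  (3,4): δ = 129.26°  ·
  (3,5): δ = 75.81°  ·
  (3,6): δ = 37.95°  ✓
  (4,5): δ = 126.55°  ·
  (4,6): δ = 88.69°  ·
  (5,6): δ = 142.14°  ·
antipodal pairs: 7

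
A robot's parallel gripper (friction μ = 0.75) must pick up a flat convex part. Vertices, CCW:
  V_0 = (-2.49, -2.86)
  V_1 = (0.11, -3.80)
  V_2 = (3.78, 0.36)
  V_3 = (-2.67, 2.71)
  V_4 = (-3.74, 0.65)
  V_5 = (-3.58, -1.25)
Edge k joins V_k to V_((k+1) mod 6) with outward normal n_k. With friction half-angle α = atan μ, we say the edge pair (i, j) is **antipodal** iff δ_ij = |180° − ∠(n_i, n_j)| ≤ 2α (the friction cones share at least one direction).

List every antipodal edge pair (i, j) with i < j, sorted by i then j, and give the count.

α = atan 0.75 = 36.87°;  2α = 73.74°
n_0 = (-0.3400, -0.9404)
n_1 = (+0.7499, -0.6616)
n_2 = (+0.3423, +0.9396)
n_3 = (-0.8874, +0.4609)
n_4 = (-0.9965, -0.0839)
n_5 = (-0.8281, -0.5606)
  (0,1): δ = 111.54°  ·
  (0,2): δ = 0.14°  ✓
  (0,3): δ = 82.43°  ·
  (0,4): δ = 114.69°  ·
  (0,5): δ = 143.98°  ·
  (1,2): δ = 68.60°  ✓
  (1,3): δ = 13.97°  ✓
  (1,4): δ = 46.23°  ✓
  (1,5): δ = 75.52°  ·
  (2,3): δ = 97.43°  ·
  (2,4): δ = 65.17°  ✓
  (2,5): δ = 35.88°  ✓
  (3,4): δ = 147.74°  ·
  (3,5): δ = 118.45°  ·
  (4,5): δ = 150.71°  ·
antipodal pairs: 6

count = 6; pairs: (0,2), (1,2), (1,3), (1,4), (2,4), (2,5)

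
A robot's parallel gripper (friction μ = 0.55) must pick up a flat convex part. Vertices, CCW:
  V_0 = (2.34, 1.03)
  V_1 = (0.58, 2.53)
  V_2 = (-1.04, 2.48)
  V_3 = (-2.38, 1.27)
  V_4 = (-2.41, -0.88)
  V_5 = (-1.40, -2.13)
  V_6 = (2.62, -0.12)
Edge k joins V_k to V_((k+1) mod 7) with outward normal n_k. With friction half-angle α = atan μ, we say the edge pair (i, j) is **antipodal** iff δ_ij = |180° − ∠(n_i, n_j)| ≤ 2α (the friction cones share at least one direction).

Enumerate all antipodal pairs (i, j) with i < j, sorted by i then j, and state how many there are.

α = atan 0.55 = 28.81°;  2α = 57.62°
n_0 = (+0.6487, +0.7611)
n_1 = (-0.0308, +0.9995)
n_2 = (-0.6702, +0.7422)
n_3 = (-0.9999, +0.0140)
n_4 = (-0.7778, -0.6285)
n_5 = (+0.4472, -0.8944)
n_6 = (+0.9716, +0.2366)
  (0,1): δ = 137.79°  ·
  (0,2): δ = 97.48°  ·
  (0,3): δ = 50.36°  ✓
  (0,4): δ = 10.62°  ✓
  (0,5): δ = 67.01°  ·
  (0,6): δ = 144.12°  ·
  (1,2): δ = 139.69°  ·
  (1,3): δ = 92.57°  ·
  (1,4): δ = 52.83°  ✓
  (1,5): δ = 24.80°  ✓
  (1,6): δ = 101.92°  ·
  (2,3): δ = 132.88°  ·
  (2,4): δ = 93.14°  ·
  (2,5): δ = 15.52°  ✓
  (2,6): δ = 61.60°  ·
  (3,4): δ = 140.26°  ·
  (3,5): δ = 62.64°  ·
  (3,6): δ = 14.48°  ✓
  (4,5): δ = 102.37°  ·
  (4,6): δ = 25.25°  ✓
  (5,6): δ = 102.88°  ·
antipodal pairs: 7

count = 7; pairs: (0,3), (0,4), (1,4), (1,5), (2,5), (3,6), (4,6)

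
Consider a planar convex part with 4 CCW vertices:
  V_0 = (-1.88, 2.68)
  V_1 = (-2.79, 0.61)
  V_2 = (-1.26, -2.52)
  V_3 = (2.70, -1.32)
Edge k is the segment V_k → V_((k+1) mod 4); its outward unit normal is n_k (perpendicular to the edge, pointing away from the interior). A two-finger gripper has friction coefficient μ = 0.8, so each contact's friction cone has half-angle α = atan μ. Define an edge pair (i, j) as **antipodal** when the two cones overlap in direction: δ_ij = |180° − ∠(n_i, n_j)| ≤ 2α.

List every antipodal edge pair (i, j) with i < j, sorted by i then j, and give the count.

count = 4; pairs: (0,2), (0,3), (1,3), (2,3)

α = atan 0.8 = 38.66°;  2α = 77.32°
n_0 = (-0.9154, +0.4024)
n_1 = (-0.8984, -0.4392)
n_2 = (+0.2900, -0.9570)
n_3 = (+0.6578, +0.7532)
  (0,1): δ = 130.22°  ·
  (0,2): δ = 49.41°  ✓
  (0,3): δ = 72.60°  ✓
  (1,2): δ = 99.19°  ·
  (1,3): δ = 22.82°  ✓
  (2,3): δ = 57.99°  ✓
antipodal pairs: 4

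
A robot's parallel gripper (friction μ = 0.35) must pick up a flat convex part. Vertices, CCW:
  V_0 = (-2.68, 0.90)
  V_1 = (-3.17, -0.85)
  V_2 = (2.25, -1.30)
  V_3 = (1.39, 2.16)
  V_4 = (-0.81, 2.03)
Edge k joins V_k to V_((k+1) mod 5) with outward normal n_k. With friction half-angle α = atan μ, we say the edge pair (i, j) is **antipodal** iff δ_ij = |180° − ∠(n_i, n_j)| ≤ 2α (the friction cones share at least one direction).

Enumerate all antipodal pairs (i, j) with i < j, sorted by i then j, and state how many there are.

α = atan 0.35 = 19.29°;  2α = 38.58°
n_0 = (-0.9630, +0.2696)
n_1 = (-0.0827, -0.9966)
n_2 = (+0.9705, +0.2412)
n_3 = (-0.0590, +0.9983)
n_4 = (-0.5172, +0.8559)
  (0,1): δ = 79.10°  ·
  (0,2): δ = 29.60°  ✓
  (0,3): δ = 109.02°  ·
  (0,4): δ = 136.79°  ·
  (1,2): δ = 71.30°  ·
  (1,3): δ = 8.13°  ✓
  (1,4): δ = 35.89°  ✓
  (2,3): δ = 100.58°  ·
  (2,4): δ = 72.81°  ·
  (3,4): δ = 152.24°  ·
antipodal pairs: 3

count = 3; pairs: (0,2), (1,3), (1,4)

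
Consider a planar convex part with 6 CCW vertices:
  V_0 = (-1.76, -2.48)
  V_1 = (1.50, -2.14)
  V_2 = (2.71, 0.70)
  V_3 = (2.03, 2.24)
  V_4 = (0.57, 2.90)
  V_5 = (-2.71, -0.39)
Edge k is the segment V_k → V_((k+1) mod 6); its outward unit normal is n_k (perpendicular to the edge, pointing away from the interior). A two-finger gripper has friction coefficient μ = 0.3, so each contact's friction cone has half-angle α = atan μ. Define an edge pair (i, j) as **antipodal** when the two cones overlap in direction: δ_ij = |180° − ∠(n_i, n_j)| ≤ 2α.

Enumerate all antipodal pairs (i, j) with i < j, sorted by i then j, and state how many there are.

α = atan 0.3 = 16.70°;  2α = 33.40°
n_0 = (+0.1037, -0.9946)
n_1 = (+0.9200, -0.3920)
n_2 = (+0.9148, +0.4039)
n_3 = (+0.4119, +0.9112)
n_4 = (-0.7082, +0.7060)
n_5 = (-0.9104, -0.4138)
  (0,1): δ = 119.03°  ·
  (0,2): δ = 72.13°  ·
  (0,3): δ = 30.28°  ✓
  (0,4): δ = 39.13°  ·
  (0,5): δ = 108.49°  ·
  (1,2): δ = 133.10°  ·
  (1,3): δ = 91.25°  ·
  (1,4): δ = 21.84°  ✓
  (1,5): δ = 47.52°  ·
  (2,3): δ = 138.15°  ·
  (2,4): δ = 68.74°  ·
  (2,5): δ = 0.62°  ✓
  (3,4): δ = 110.59°  ·
  (3,5): δ = 41.23°  ·
  (4,5): δ = 110.64°  ·
antipodal pairs: 3

count = 3; pairs: (0,3), (1,4), (2,5)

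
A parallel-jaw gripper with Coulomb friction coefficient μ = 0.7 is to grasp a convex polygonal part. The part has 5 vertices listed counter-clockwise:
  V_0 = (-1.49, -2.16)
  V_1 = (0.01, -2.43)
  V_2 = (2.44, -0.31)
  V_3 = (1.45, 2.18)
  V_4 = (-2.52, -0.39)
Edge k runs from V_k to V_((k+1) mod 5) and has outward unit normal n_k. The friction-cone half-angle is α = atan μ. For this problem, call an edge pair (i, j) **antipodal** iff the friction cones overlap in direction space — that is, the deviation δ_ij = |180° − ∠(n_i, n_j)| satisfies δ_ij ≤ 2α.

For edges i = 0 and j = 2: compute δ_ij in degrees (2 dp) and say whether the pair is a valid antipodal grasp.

δ = 58.11°, valid

α = atan 0.7 = 34.99°;  2α = 69.98°
edge 0: e_0 = (+1.50, -0.27);  n_0 = (-0.1772, -0.9842)
edge 2: e_2 = (-0.99, +2.49);  n_2 = (+0.9292, +0.3695)
∠(n_0, n_2) = 121.89°
δ = |180° − 121.89°| = 58.11°
58.11° ≤ 2α = 69.98°  →  valid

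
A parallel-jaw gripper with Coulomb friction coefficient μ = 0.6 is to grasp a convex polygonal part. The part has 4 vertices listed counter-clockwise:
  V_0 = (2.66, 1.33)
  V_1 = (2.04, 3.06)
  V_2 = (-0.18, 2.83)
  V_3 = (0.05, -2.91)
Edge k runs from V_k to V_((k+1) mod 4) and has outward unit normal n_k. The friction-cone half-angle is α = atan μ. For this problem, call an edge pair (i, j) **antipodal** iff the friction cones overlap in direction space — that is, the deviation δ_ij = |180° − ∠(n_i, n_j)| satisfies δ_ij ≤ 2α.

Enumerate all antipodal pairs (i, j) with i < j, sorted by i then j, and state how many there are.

count = 3; pairs: (0,2), (1,3), (2,3)

α = atan 0.6 = 30.96°;  2α = 61.93°
n_0 = (+0.9414, +0.3374)
n_1 = (-0.1031, +0.9947)
n_2 = (-0.9992, -0.0400)
n_3 = (+0.8516, -0.5242)
  (0,1): δ = 103.80°  ·
  (0,2): δ = 17.42°  ✓
  (0,3): δ = 128.67°  ·
  (1,2): δ = 93.62°  ·
  (1,3): δ = 52.47°  ✓
  (2,3): δ = 33.91°  ✓
antipodal pairs: 3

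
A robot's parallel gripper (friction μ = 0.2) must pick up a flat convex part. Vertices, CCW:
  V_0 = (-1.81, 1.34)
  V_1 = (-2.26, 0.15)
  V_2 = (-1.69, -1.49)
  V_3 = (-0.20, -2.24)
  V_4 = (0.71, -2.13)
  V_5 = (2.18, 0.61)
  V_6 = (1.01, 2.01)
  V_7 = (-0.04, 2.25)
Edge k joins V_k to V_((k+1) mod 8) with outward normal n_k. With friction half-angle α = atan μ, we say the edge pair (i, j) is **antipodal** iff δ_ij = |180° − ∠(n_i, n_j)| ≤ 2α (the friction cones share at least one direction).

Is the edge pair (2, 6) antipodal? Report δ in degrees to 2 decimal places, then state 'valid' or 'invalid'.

δ = 13.84°, valid

α = atan 0.2 = 11.31°;  2α = 22.62°
edge 2: e_2 = (+1.49, -0.75);  n_2 = (-0.4496, -0.8932)
edge 6: e_6 = (-1.05, +0.24);  n_6 = (+0.2228, +0.9749)
∠(n_2, n_6) = 166.16°
δ = |180° − 166.16°| = 13.84°
13.84° ≤ 2α = 22.62°  →  valid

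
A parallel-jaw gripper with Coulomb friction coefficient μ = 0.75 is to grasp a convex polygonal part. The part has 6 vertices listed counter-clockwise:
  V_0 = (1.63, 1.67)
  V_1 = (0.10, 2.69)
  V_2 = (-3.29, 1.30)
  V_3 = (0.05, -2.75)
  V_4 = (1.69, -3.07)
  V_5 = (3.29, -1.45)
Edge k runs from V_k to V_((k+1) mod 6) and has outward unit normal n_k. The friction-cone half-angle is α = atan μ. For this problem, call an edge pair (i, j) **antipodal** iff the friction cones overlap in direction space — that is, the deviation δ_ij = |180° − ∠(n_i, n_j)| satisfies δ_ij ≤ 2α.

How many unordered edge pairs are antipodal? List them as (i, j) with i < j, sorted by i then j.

count = 7; pairs: (0,2), (0,3), (1,2), (1,3), (1,4), (2,5), (3,5)

α = atan 0.75 = 36.87°;  2α = 73.74°
n_0 = (+0.5547, +0.8321)
n_1 = (-0.3794, +0.9252)
n_2 = (-0.7715, -0.6362)
n_3 = (-0.1915, -0.9815)
n_4 = (+0.7115, -0.7027)
n_5 = (+0.8828, +0.4697)
  (0,1): δ = 124.01°  ·
  (0,2): δ = 16.80°  ✓
  (0,3): δ = 22.65°  ✓
  (0,4): δ = 79.05°  ·
  (0,5): δ = 151.71°  ·
  (1,2): δ = 72.78°  ✓
  (1,3): δ = 33.34°  ✓
  (1,4): δ = 23.06°  ✓
  (1,5): δ = 95.72°  ·
  (2,3): δ = 140.55°  ·
  (2,4): δ = 84.16°  ·
  (2,5): δ = 11.50°  ✓
  (3,4): δ = 123.60°  ·
  (3,5): δ = 50.94°  ✓
  (4,5): δ = 107.34°  ·
antipodal pairs: 7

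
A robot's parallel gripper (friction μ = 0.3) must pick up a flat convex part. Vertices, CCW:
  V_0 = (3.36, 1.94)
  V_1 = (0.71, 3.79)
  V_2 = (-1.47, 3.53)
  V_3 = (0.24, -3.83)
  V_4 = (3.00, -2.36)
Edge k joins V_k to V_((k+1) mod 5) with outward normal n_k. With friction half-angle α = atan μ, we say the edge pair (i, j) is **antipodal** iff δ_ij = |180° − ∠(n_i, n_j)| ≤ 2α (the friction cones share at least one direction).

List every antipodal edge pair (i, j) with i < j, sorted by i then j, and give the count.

α = atan 0.3 = 16.70°;  2α = 33.40°
n_0 = (+0.5724, +0.8200)
n_1 = (-0.1184, +0.9930)
n_2 = (-0.9741, -0.2263)
n_3 = (+0.4701, -0.8826)
n_4 = (+0.9965, -0.0834)
  (0,1): δ = 138.28°  ·
  (0,2): δ = 42.00°  ·
  (0,3): δ = 62.96°  ·
  (0,4): δ = 120.13°  ·
  (1,2): δ = 83.72°  ·
  (1,3): δ = 21.24°  ✓
  (1,4): δ = 78.41°  ·
  (2,3): δ = 75.04°  ·
  (2,4): δ = 17.87°  ✓
  (3,4): δ = 122.83°  ·
antipodal pairs: 2

count = 2; pairs: (1,3), (2,4)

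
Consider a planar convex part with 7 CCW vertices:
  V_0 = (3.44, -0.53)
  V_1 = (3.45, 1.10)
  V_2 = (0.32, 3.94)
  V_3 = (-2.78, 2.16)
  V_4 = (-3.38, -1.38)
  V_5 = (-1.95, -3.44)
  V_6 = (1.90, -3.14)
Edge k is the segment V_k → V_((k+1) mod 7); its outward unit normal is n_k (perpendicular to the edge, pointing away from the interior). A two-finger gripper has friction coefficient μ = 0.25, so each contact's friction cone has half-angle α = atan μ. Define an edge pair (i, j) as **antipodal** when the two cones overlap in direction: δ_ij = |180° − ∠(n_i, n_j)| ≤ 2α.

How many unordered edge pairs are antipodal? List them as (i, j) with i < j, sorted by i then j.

count = 4; pairs: (0,3), (1,4), (2,5), (3,6)

α = atan 0.25 = 14.04°;  2α = 28.07°
n_0 = (+1.0000, -0.0061)
n_1 = (+0.6720, +0.7406)
n_2 = (-0.4979, +0.8672)
n_3 = (-0.9859, +0.1671)
n_4 = (-0.8215, -0.5702)
n_5 = (+0.0777, -0.9970)
n_6 = (+0.8613, -0.5082)
  (0,1): δ = 131.87°  ·
  (0,2): δ = 59.78°  ·
  (0,3): δ = 9.27°  ✓
  (0,4): δ = 35.12°  ·
  (0,5): δ = 94.81°  ·
  (0,6): δ = 149.81°  ·
  (1,2): δ = 107.92°  ·
  (1,3): δ = 57.40°  ·
  (1,4): δ = 13.01°  ✓
  (1,5): δ = 46.67°  ·
  (1,6): δ = 101.68°  ·
  (2,3): δ = 129.48°  ·
  (2,4): δ = 85.10°  ·
  (2,5): δ = 25.41°  ✓
  (2,6): δ = 29.59°  ·
  (3,4): δ = 135.61°  ·
  (3,5): δ = 75.92°  ·
  (3,6): δ = 20.92°  ✓
  (4,5): δ = 120.31°  ·
  (4,6): δ = 65.31°  ·
  (5,6): δ = 125.00°  ·
antipodal pairs: 4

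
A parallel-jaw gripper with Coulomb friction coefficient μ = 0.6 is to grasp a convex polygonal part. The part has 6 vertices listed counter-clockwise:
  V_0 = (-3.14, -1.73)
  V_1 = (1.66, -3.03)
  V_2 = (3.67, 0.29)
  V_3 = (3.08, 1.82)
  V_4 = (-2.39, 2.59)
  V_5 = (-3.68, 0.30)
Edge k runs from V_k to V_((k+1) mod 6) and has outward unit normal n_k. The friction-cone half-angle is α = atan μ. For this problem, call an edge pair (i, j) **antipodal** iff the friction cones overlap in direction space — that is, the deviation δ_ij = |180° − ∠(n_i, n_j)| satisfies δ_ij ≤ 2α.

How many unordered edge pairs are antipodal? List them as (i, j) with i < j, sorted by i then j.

α = atan 0.6 = 30.96°;  2α = 61.93°
n_0 = (-0.2614, -0.9652)
n_1 = (+0.8554, -0.5179)
n_2 = (+0.9330, +0.3598)
n_3 = (+0.1394, +0.9902)
n_4 = (-0.8713, +0.4908)
n_5 = (-0.9664, -0.2571)
  (0,1): δ = 106.04°  ·
  (0,2): δ = 53.76°  ✓
  (0,3): δ = 7.14°  ✓
  (0,4): δ = 75.76°  ·
  (0,5): δ = 120.05°  ·
  (1,2): δ = 127.72°  ·
  (1,3): δ = 66.82°  ·
  (1,4): δ = 1.80°  ✓
  (1,5): δ = 46.09°  ✓
  (2,3): δ = 119.10°  ·
  (2,4): δ = 50.48°  ✓
  (2,5): δ = 6.19°  ✓
  (3,4): δ = 111.38°  ·
  (3,5): δ = 67.09°  ·
  (4,5): δ = 135.71°  ·
antipodal pairs: 6

count = 6; pairs: (0,2), (0,3), (1,4), (1,5), (2,4), (2,5)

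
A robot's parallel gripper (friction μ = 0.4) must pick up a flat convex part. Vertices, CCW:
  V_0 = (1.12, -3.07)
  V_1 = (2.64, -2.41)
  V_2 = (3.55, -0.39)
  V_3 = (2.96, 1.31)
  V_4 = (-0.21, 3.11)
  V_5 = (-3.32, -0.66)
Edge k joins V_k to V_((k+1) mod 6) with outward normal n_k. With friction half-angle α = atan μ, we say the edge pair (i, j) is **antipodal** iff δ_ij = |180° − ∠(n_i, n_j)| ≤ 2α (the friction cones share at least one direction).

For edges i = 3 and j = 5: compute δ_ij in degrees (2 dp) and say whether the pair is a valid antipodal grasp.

δ = 1.10°, valid

α = atan 0.4 = 21.80°;  2α = 43.60°
edge 3: e_3 = (-3.17, +1.80);  n_3 = (+0.4938, +0.8696)
edge 5: e_5 = (+4.44, -2.41);  n_5 = (-0.4770, -0.8789)
∠(n_3, n_5) = 178.90°
δ = |180° − 178.90°| = 1.10°
1.10° ≤ 2α = 43.60°  →  valid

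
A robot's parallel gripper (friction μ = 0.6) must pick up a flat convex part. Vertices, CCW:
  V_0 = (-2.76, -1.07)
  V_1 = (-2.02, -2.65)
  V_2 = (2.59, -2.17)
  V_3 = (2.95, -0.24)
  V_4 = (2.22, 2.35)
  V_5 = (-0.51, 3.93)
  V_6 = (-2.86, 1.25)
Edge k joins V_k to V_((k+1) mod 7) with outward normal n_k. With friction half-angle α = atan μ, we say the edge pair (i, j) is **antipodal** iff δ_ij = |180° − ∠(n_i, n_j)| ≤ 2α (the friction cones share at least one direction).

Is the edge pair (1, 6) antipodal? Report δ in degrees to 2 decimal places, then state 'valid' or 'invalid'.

δ = 86.52°, invalid

α = atan 0.6 = 30.96°;  2α = 61.93°
edge 1: e_1 = (+4.61, +0.48);  n_1 = (+0.1036, -0.9946)
edge 6: e_6 = (+0.10, -2.32);  n_6 = (-0.9991, -0.0431)
∠(n_1, n_6) = 93.48°
δ = |180° − 93.48°| = 86.52°
86.52° > 2α = 61.93°  →  invalid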